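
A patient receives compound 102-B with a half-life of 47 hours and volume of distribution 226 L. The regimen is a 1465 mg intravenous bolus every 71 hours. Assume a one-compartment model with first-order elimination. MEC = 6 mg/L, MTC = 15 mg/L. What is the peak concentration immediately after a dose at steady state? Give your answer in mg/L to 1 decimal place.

Over one 71-h interval, 71/47 ≈ 1.5106 half-lives elapse, leaving f ≈ 0.3510 of each dose.
Accumulation ratio R = 1/(1 − f) ≈ 1/0.6490 ≈ 1.5408.
Each bolus raises the concentration by D/Vd = 1465/226 ≈ 6.482 mg/L.
Steady-state peak Cmax,ss = C₀·R ≈ 6.482 × 1.5408 ≈ 9.987 mg/L.
Peak 10.0 mg/L vs MTC 15 mg/L: below toxic threshold.

10.0 mg/L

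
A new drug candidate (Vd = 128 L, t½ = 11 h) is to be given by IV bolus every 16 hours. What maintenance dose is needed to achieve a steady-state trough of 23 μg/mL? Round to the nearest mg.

τ/t½ = 16/11 ≈ 1.4545, so f = (1/2)^(16/11) ≈ 0.364870.
Cmin,ss = (D/Vd)·f/(1−f), so D = Cmin,ss·Vd·(1−f)/f.
D = 23 × 128 × (1−f)/f ≈ 23 × 128 × 1.74070 ≈ 5124.62 mg.

5125 mg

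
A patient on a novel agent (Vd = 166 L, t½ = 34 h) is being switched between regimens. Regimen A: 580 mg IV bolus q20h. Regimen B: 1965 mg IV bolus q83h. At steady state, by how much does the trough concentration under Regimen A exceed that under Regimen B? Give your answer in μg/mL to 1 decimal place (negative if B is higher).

Regimen A: f = (1/2)^(20/34) ≈ 0.6652; Cmin,ss = (580/166)·f/(1−f) ≈ 6.942 μg/mL.
Regimen B: f = (1/2)^(83/34) ≈ 0.1841; Cmin,ss = (1965/166)·f/(1−f) ≈ 2.671 μg/mL.
Difference ≈ 6.942 − 2.671 ≈ 4.271 μg/mL.

4.3 μg/mL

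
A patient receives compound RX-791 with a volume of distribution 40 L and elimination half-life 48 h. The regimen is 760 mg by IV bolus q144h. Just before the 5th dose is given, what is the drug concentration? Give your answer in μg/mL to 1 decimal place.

f = (1/2)^(τ/t½) = (1/2)^(144/48) ≈ 0.1250.
C₀ = D/Vd = 760/40 ≈ 19.000 μg/mL.
Before the 5th dose, 4 doses have been given. Superposition: Cmin = C₀·(f + f² + … + f^4).
≈ 19.000 × (0.1250 + 0.0156 + 0.0020 + 0.0002) ≈ 19.000 × 0.1428 ≈ 2.713 μg/mL.

2.7 μg/mL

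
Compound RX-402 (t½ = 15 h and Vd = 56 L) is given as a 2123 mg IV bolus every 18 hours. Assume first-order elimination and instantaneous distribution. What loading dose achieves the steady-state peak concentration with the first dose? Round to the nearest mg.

f = (1/2)^(18/15) ≈ 0.435275; accumulation ratio R = 1/(1−f) ≈ 1.77077.
Loading dose to hit Cmax,ss on first dose: D_load = D_maint·R ≈ 2123 × 1.77077 ≈ 3759.34 mg.

3759 mg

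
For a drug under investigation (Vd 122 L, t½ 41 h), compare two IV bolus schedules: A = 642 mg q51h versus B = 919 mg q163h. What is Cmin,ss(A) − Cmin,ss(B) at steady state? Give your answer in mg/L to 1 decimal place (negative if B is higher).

Regimen A: f = (1/2)^(51/41) ≈ 0.4222; Cmin,ss = (642/122)·f/(1−f) ≈ 3.845 mg/L.
Regimen B: f = (1/2)^(163/41) ≈ 0.0636; Cmin,ss = (919/122)·f/(1−f) ≈ 0.512 mg/L.
Difference ≈ 3.845 − 0.512 ≈ 3.333 mg/L.

3.3 mg/L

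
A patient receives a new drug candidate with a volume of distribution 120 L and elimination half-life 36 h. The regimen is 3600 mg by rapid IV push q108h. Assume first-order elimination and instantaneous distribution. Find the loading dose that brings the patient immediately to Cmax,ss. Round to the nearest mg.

f = (1/2)^(108/36) ≈ 0.125000; accumulation ratio R = 1/(1−f) ≈ 1.14286.
Loading dose to hit Cmax,ss on first dose: D_load = D_maint·R ≈ 3600 × 1.14286 ≈ 4114.30 mg.

4114 mg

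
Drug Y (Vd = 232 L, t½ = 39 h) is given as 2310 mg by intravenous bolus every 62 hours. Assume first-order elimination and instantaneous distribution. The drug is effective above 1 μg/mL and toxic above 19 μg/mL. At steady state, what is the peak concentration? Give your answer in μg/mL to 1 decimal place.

τ/t½ = 62/39 ≈ 1.5897, so fraction remaining f = (1/2)^(62/39) ≈ 0.3322.
At steady state, accumulation factor R = 1/(1 − e^(−kτ)) ≈ 1.4975.
Single-dose peak C₀ = D/Vd = 2310/232 ≈ 9.957 μg/mL.
Steady-state peak Cmax,ss = C₀·R ≈ 9.957 × 1.4975 ≈ 14.911 μg/mL.
Peak 14.9 μg/mL vs MTC 19 μg/mL: below toxic threshold.

14.9 μg/mL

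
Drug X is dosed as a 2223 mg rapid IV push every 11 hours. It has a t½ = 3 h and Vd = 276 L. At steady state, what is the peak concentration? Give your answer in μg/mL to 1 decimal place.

8.7 μg/mL

τ/t½ = 11/3 ≈ 3.6667, so fraction remaining f = (1/2)^(11/3) ≈ 0.0787.
Accumulation ratio R = 1/(1 − f) ≈ 1/0.9213 ≈ 1.0854.
Single-dose peak C₀ = D/Vd = 2223/276 ≈ 8.054 μg/mL.
Steady-state peak Cmax,ss = C₀·R ≈ 8.054 × 1.0854 ≈ 8.742 μg/mL.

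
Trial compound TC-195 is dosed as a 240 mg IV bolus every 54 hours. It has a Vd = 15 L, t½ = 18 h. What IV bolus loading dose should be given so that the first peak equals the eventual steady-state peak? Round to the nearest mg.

f = (1/2)^(54/18) ≈ 0.125000; accumulation ratio R = 1/(1−f) ≈ 1.14286.
Loading dose to hit Cmax,ss on first dose: D_load = D_maint·R ≈ 240 × 1.14286 ≈ 274.29 mg.

274 mg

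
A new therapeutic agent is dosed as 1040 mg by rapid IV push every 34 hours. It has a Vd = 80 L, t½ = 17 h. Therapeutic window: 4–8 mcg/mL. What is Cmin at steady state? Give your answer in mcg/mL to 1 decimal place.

τ = 34 h = 2 half-lives, so f = (1/2)^2 = 0.25.
Accumulation ratio R = 1/(1 − f) = 1/0.75 = 4/3.
Single-dose peak C₀ = D/Vd = 1040/80 = 13 mcg/mL.
Steady-state peak Cmax,ss = C₀·R = 13 × 4/3 ≈ 17.333 mcg/mL.
Steady-state trough Cmin,ss = Cmax,ss·f ≈ 17.333 × 0.25 ≈ 4.333 mcg/mL.
Trough 4.3 mcg/mL vs MEC 4 mcg/mL: adequate.

4.3 mcg/mL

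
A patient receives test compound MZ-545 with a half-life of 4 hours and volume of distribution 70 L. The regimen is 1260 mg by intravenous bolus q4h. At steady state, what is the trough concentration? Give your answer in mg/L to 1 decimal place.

18.0 mg/L

The dosing interval is 1 half-life, so f = 2^(−1) = 0.5.
Accumulation ratio R = 1/(1 − f) = 1/0.5 = 2/1.
Single-dose peak C₀ = D/Vd = 1260/70 = 18 mg/L.
Steady-state peak Cmax,ss = C₀·R = 18 × 2/1 ≈ 36.000 mg/L.
Steady-state trough Cmin,ss = Cmax,ss·f ≈ 36.000 × 0.5 ≈ 18.000 mg/L.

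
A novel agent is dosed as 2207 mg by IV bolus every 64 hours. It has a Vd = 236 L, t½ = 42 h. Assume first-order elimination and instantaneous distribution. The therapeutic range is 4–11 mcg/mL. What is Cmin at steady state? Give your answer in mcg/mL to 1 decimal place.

τ/t½ = 64/42 ≈ 1.5238, so fraction remaining f = (1/2)^(64/42) ≈ 0.3478.
Accumulation ratio R = 1/(1 − f) ≈ 1/0.6522 ≈ 1.5333.
Each bolus raises the concentration by D/Vd = 2207/236 ≈ 9.352 mcg/mL.
Steady-state peak Cmax,ss = C₀·R ≈ 9.352 × 1.5333 ≈ 14.339 mcg/mL.
Steady-state trough Cmin,ss = Cmax,ss·f ≈ 14.339 × 0.3478 ≈ 4.987 mcg/mL.
Trough 5.0 mcg/mL vs MEC 4 mcg/mL: adequate.

5.0 mcg/mL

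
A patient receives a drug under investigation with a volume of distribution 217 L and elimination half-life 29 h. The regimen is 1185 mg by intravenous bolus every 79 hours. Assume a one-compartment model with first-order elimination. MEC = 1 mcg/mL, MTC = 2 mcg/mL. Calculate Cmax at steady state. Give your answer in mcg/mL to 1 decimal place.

6.4 mcg/mL

k = ln2/t½ = ln2/29 ≈ 0.023902 h⁻¹; fraction remaining f = e^(−kτ) = e^(−0.023902×79) ≈ 0.1513.
Accumulation ratio R = 1/(1 − f) ≈ 1/0.8487 ≈ 1.1783.
Single-dose peak C₀ = D/Vd = 1185/217 ≈ 5.461 mcg/mL.
Steady-state peak Cmax,ss = C₀·R ≈ 5.461 × 1.1783 ≈ 6.435 mcg/mL.
Peak 6.4 mcg/mL vs MTC 2 mcg/mL: exceeds toxic threshold.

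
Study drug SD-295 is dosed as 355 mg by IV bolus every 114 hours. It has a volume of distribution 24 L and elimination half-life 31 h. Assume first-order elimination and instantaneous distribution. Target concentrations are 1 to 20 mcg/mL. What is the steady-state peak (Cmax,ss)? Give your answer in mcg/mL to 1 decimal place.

16.0 mcg/mL

Over one 114-h interval, 114/31 ≈ 3.6774 half-lives elapse, leaving f ≈ 0.0782 of each dose.
At steady state, accumulation factor R = 1/(1 − e^(−kτ)) ≈ 1.0848.
Single-dose peak C₀ = D/Vd = 355/24 ≈ 14.792 mcg/mL.
Steady-state peak Cmax,ss = C₀·R ≈ 14.792 × 1.0848 ≈ 16.046 mcg/mL.
Peak 16.0 mcg/mL vs MTC 20 mcg/mL: below toxic threshold.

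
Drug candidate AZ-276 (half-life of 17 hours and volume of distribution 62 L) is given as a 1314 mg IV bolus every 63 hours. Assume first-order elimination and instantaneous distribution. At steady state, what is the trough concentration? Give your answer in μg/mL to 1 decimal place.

Over one 63-h interval, 63/17 ≈ 3.7059 half-lives elapse, leaving f ≈ 0.0766 of each dose.
At steady state, accumulation factor R = 1/(1 − e^(−kτ)) ≈ 1.0830.
Each bolus raises the concentration by D/Vd = 1314/62 ≈ 21.194 μg/mL.
Cmax,ss = C₀/(1 − f) ≈ 21.194/0.9234 ≈ 22.952 μg/mL.
Steady-state trough Cmin,ss = Cmax,ss·f ≈ 22.952 × 0.0766 ≈ 1.758 μg/mL.

1.8 μg/mL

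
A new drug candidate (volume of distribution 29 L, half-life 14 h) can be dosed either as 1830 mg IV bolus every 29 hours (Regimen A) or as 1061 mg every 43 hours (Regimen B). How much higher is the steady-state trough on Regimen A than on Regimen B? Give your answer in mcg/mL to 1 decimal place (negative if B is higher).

14.8 mcg/mL

Regimen A: f = (1/2)^(29/14) ≈ 0.2379; Cmin,ss = (1830/29)·f/(1−f) ≈ 19.699 mcg/mL.
Regimen B: f = (1/2)^(43/14) ≈ 0.1190; Cmin,ss = (1061/29)·f/(1−f) ≈ 4.942 mcg/mL.
Difference ≈ 19.699 − 4.942 ≈ 14.757 mcg/mL.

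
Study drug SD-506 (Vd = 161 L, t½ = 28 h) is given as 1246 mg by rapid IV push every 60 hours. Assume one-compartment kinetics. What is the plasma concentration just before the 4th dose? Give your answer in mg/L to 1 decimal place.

f = (1/2)^(τ/t½) = (1/2)^(60/28) ≈ 0.2264.
C₀ = D/Vd = 1246/161 ≈ 7.739 mg/L.
Before the 4th dose, 3 doses have been given. Superposition: Cmin = C₀·(f + f² + … + f^3).
≈ 7.739 × (0.2264 + 0.0513 + 0.0116) ≈ 7.739 × 0.2893 ≈ 2.239 mg/L.

2.2 mg/L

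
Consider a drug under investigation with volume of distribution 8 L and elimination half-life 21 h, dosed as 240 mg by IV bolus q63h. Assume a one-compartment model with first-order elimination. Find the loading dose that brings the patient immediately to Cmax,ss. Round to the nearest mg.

f = (1/2)^(63/21) ≈ 0.125000; accumulation ratio R = 1/(1−f) ≈ 1.14286.
Loading dose to hit Cmax,ss on first dose: D_load = D_maint·R ≈ 240 × 1.14286 ≈ 274.29 mg.

274 mg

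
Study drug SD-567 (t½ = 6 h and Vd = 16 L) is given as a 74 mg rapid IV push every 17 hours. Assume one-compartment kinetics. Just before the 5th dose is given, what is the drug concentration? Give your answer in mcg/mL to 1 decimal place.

f = (1/2)^(τ/t½) = (1/2)^(17/6) ≈ 0.1403.
C₀ = D/Vd = 74/16 ≈ 4.625 mcg/mL.
Before the 5th dose, 4 doses have been given. Superposition: Cmin = C₀·(f + f² + … + f^4).
≈ 4.625 × (0.1403 + 0.0197 + 0.0028 + 0.0004) ≈ 4.625 × 0.1632 ≈ 0.755 mcg/mL.

0.8 mcg/mL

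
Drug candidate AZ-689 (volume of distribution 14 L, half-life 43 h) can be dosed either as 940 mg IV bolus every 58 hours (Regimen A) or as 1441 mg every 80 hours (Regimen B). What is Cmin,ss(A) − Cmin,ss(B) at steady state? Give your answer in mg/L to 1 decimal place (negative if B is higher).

Regimen A: f = (1/2)^(58/43) ≈ 0.3926; Cmin,ss = (940/14)·f/(1−f) ≈ 43.399 mg/L.
Regimen B: f = (1/2)^(80/43) ≈ 0.2754; Cmin,ss = (1441/14)·f/(1−f) ≈ 39.120 mg/L.
Difference ≈ 43.399 − 39.120 ≈ 4.279 mg/L.

4.3 mg/L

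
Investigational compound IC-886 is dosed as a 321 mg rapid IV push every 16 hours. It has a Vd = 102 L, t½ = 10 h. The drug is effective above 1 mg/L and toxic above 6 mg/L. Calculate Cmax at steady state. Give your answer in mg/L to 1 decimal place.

4.7 mg/L

τ/t½ = 16/10 ≈ 1.6, so fraction remaining f = (1/2)^(16/10) ≈ 0.3299.
At steady state, accumulation factor R = 1/(1 − e^(−kτ)) ≈ 1.4923.
Single-dose peak C₀ = D/Vd = 321/102 ≈ 3.147 mg/L.
Steady-state peak Cmax,ss = C₀·R ≈ 3.147 × 1.4923 ≈ 4.696 mg/L.
Peak 4.7 mg/L vs MTC 6 mg/L: below toxic threshold.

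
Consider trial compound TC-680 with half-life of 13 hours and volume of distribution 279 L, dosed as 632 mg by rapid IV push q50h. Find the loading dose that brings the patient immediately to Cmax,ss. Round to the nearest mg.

679 mg

f = (1/2)^(50/13) ≈ 0.069533; accumulation ratio R = 1/(1−f) ≈ 1.07473.
Loading dose to hit Cmax,ss on first dose: D_load = D_maint·R ≈ 632 × 1.07473 ≈ 679.23 mg.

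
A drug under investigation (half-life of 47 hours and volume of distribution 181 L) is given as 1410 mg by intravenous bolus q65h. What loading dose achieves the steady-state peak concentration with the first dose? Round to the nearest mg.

f = (1/2)^(65/47) ≈ 0.383426; accumulation ratio R = 1/(1−f) ≈ 1.62187.
Loading dose to hit Cmax,ss on first dose: D_load = D_maint·R ≈ 1410 × 1.62187 ≈ 2286.84 mg.

2287 mg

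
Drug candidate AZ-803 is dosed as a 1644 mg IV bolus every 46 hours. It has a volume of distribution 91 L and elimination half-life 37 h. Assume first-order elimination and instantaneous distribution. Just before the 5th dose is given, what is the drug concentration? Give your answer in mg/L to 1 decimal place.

12.8 mg/L

f = (1/2)^(τ/t½) = (1/2)^(46/37) ≈ 0.4224.
C₀ = D/Vd = 1644/91 ≈ 18.066 mg/L.
Before the 5th dose, 4 doses have been given. Superposition: Cmin = C₀·(f + f² + … + f^4).
≈ 18.066 × (0.4224 + 0.1784 + 0.0754 + 0.0318) ≈ 18.066 × 0.7080 ≈ 12.791 mg/L.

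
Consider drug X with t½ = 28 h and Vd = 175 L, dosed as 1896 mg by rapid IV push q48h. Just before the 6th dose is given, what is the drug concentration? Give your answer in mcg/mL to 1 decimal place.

f = (1/2)^(τ/t½) = (1/2)^(48/28) ≈ 0.3048.
C₀ = D/Vd = 1896/175 ≈ 10.834 mcg/mL.
Before the 6th dose, 5 doses have been given. Superposition: Cmin = C₀·(f + f² + … + f^5).
≈ 10.834 × (0.3048 + 0.0929 + 0.0283 + 0.0086 + 0.0026) ≈ 10.834 × 0.4372 ≈ 4.737 mcg/mL.

4.7 mcg/mL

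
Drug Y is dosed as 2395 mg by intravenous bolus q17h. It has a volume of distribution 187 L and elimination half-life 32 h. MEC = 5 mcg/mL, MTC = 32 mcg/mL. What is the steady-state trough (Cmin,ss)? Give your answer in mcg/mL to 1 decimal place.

Over one 17-h interval, 17/32 ≈ 0.53125 half-lives elapse, leaving f ≈ 0.6920 of each dose.
Each bolus raises the concentration by D/Vd = 2395/187 ≈ 12.807 mcg/mL.
Steady-state trough Cmin,ss = C₀·f/(1−f) ≈ 12.807 × 0.6920/0.3080 ≈ 28.774 mcg/mL.
Trough 28.8 mcg/mL vs MEC 5 mcg/mL: adequate.

28.8 mcg/mL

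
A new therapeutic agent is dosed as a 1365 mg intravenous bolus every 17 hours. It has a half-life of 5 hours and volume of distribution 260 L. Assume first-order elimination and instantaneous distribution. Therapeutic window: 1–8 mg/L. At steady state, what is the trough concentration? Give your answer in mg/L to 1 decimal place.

0.5 mg/L

k = ln2/t½ = ln2/5 ≈ 0.138629 h⁻¹; fraction remaining f = e^(−kτ) = e^(−0.138629×17) ≈ 0.0947.
At steady state, accumulation factor R = 1/(1 − e^(−kτ)) ≈ 1.1046.
Single-dose peak C₀ = D/Vd = 1365/260 ≈ 5.250 mg/L.
Steady-state peak Cmax,ss = C₀·R ≈ 5.250 × 1.1046 ≈ 5.799 mg/L.
Steady-state trough Cmin,ss = Cmax,ss·f ≈ 5.799 × 0.0947 ≈ 0.549 mg/L.
Trough 0.5 mg/L vs MEC 1 mg/L: subtherapeutic.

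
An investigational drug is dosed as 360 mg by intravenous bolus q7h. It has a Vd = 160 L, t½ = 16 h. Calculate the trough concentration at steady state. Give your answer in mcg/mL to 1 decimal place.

6.4 mcg/mL

k = ln2/t½ = ln2/16 ≈ 0.043322 h⁻¹; fraction remaining f = e^(−kτ) = e^(−0.043322×7) ≈ 0.7384.
Each bolus raises the concentration by D/Vd = 360/160 ≈ 2.250 mcg/mL.
Steady-state trough Cmin,ss = C₀·f/(1−f) ≈ 2.250 × 0.7384/0.2616 ≈ 6.351 mcg/mL.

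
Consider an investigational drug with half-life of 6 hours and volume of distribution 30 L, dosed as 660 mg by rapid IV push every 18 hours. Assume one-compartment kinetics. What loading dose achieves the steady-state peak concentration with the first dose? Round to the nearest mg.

754 mg

f = (1/2)^(18/6) ≈ 0.125000; accumulation ratio R = 1/(1−f) ≈ 1.14286.
Loading dose to hit Cmax,ss on first dose: D_load = D_maint·R ≈ 660 × 1.14286 ≈ 754.29 mg.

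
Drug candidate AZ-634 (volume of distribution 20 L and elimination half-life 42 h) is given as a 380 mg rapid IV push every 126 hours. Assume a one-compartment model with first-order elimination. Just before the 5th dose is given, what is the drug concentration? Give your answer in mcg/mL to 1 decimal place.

f = (1/2)^(τ/t½) = (1/2)^(126/42) ≈ 0.1250.
C₀ = D/Vd = 380/20 ≈ 19.000 mcg/mL.
Before the 5th dose, 4 doses have been given. Superposition: Cmin = C₀·(f + f² + … + f^4).
≈ 19.000 × (0.1250 + 0.0156 + 0.0020 + 0.0002) ≈ 19.000 × 0.1428 ≈ 2.713 mcg/mL.

2.7 mcg/mL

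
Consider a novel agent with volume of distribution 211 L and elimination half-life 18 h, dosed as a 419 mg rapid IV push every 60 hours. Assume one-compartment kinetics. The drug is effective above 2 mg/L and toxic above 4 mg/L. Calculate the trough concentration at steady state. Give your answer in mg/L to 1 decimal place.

0.2 mg/L

k = ln2/t½ = ln2/18 ≈ 0.038508 h⁻¹; fraction remaining f = e^(−kτ) = e^(−0.038508×60) ≈ 0.0992.
Single-dose peak C₀ = D/Vd = 419/211 ≈ 1.986 mg/L.
Steady-state trough Cmin,ss = C₀·f/(1−f) ≈ 1.986 × 0.0992/0.9008 ≈ 0.219 mg/L.
Trough 0.2 mg/L vs MEC 2 mg/L: subtherapeutic.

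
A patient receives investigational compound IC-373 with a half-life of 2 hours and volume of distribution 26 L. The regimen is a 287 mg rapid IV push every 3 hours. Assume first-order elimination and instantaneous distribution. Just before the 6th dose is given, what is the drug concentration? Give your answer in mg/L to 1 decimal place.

6.0 mg/L

f = (1/2)^(τ/t½) = (1/2)^(3/2) ≈ 0.3536.
C₀ = D/Vd = 287/26 ≈ 11.038 mg/L.
Before the 6th dose, 5 doses have been given. Superposition: Cmin = C₀·(f + f² + … + f^5).
≈ 11.038 × (0.3536 + 0.1250 + 0.0442 + 0.0156 + 0.0055) ≈ 11.038 × 0.5439 ≈ 6.004 mg/L.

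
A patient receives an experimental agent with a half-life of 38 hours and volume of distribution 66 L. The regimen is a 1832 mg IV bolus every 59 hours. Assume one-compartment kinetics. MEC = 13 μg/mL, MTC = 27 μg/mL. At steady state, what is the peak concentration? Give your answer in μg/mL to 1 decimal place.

τ/t½ = 59/38 ≈ 1.5526, so fraction remaining f = (1/2)^(59/38) ≈ 0.3409.
At steady state, accumulation factor R = 1/(1 − e^(−kτ)) ≈ 1.5172.
Single-dose peak C₀ = D/Vd = 1832/66 ≈ 27.758 μg/mL.
Cmax,ss = C₀/(1 − f) ≈ 27.758/0.6591 ≈ 42.115 μg/mL.
Peak 42.1 μg/mL vs MTC 27 μg/mL: exceeds toxic threshold.

42.1 μg/mL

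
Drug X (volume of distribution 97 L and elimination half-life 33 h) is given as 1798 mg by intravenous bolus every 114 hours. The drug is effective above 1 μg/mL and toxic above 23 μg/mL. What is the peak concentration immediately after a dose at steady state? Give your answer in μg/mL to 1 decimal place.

20.4 μg/mL

τ/t½ = 114/33 ≈ 3.4545, so fraction remaining f = (1/2)^(114/33) ≈ 0.0912.
At steady state, accumulation factor R = 1/(1 − e^(−kτ)) ≈ 1.1004.
Each bolus raises the concentration by D/Vd = 1798/97 ≈ 18.536 μg/mL.
Steady-state peak Cmax,ss = C₀·R ≈ 18.536 × 1.1004 ≈ 20.397 μg/mL.
Peak 20.4 μg/mL vs MTC 23 μg/mL: below toxic threshold.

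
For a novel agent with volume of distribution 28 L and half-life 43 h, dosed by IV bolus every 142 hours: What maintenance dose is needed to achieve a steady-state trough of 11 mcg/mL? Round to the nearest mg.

τ/t½ = 142/43 ≈ 3.3023, so f = (1/2)^(142/43) ≈ 0.101368.
Cmin,ss = (D/Vd)·f/(1−f), so D = Cmin,ss·Vd·(1−f)/f.
D = 11 × 28 × (1−f)/f ≈ 11 × 28 × 8.86505 ≈ 2730.44 mg.

2730 mg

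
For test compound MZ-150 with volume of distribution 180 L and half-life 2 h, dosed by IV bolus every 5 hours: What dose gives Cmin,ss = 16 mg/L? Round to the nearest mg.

13412 mg

τ/t½ = 5/2 ≈ 2.5, so f = (1/2)^(5/2) ≈ 0.176777.
Cmin,ss = (D/Vd)·f/(1−f), so D = Cmin,ss·Vd·(1−f)/f.
D = 16 × 180 × (1−f)/f ≈ 16 × 180 × 4.65684 ≈ 13411.70 mg.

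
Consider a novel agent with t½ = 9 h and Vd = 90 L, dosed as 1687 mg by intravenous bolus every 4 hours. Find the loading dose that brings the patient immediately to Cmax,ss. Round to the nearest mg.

f = (1/2)^(4/9) ≈ 0.734867; accumulation ratio R = 1/(1−f) ≈ 3.77169.
Loading dose to hit Cmax,ss on first dose: D_load = D_maint·R ≈ 1687 × 3.77169 ≈ 6362.84 mg.

6363 mg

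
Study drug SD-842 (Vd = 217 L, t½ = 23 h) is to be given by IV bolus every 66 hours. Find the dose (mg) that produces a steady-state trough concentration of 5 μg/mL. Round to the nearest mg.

τ/t½ = 66/23 ≈ 2.8696, so f = (1/2)^(66/23) ≈ 0.136828.
Cmin,ss = (D/Vd)·f/(1−f), so D = Cmin,ss·Vd·(1−f)/f.
D = 5 × 217 × (1−f)/f ≈ 5 × 217 × 6.30845 ≈ 6844.67 mg.

6845 mg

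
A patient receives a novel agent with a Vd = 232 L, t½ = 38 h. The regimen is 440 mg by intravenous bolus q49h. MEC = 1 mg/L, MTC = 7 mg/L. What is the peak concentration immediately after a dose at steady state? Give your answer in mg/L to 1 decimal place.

3.2 mg/L

Over one 49-h interval, 49/38 ≈ 1.2895 half-lives elapse, leaving f ≈ 0.4091 of each dose.
Accumulation ratio R = 1/(1 − f) ≈ 1/0.5909 ≈ 1.6923.
Each bolus raises the concentration by D/Vd = 440/232 ≈ 1.897 mg/L.
Cmax,ss = C₀/(1 − f) ≈ 1.897/0.5909 ≈ 3.210 mg/L.
Peak 3.2 mg/L vs MTC 7 mg/L: below toxic threshold.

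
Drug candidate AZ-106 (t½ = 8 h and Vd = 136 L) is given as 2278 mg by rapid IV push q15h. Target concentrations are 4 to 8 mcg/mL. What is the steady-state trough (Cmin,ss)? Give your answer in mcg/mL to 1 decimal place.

k = ln2/t½ = ln2/8 ≈ 0.086643 h⁻¹; fraction remaining f = e^(−kτ) = e^(−0.086643×15) ≈ 0.2726.
At steady state, accumulation factor R = 1/(1 − e^(−kτ)) ≈ 1.3748.
Single-dose peak C₀ = D/Vd = 2278/136 ≈ 16.750 mcg/mL.
Cmax,ss = C₀/(1 − f) ≈ 16.750/0.7274 ≈ 23.027 mcg/mL.
Steady-state trough Cmin,ss = Cmax,ss·f ≈ 23.027 × 0.2726 ≈ 6.277 mcg/mL.
Trough 6.3 mcg/mL vs MEC 4 mcg/mL: adequate.

6.3 mcg/mL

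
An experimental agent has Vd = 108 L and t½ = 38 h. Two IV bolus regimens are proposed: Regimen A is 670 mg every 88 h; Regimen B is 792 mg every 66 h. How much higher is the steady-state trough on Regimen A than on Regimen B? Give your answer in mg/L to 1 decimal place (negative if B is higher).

-1.6 mg/L

Regimen A: f = (1/2)^(88/38) ≈ 0.2009; Cmin,ss = (670/108)·f/(1−f) ≈ 1.560 mg/L.
Regimen B: f = (1/2)^(66/38) ≈ 0.3000; Cmin,ss = (792/108)·f/(1−f) ≈ 3.143 mg/L.
Difference ≈ 1.560 − 3.143 ≈ -1.583 mg/L.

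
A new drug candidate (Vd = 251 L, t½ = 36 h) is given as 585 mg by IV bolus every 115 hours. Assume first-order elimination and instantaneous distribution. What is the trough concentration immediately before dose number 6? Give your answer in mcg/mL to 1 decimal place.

f = (1/2)^(τ/t½) = (1/2)^(115/36) ≈ 0.1092.
C₀ = D/Vd = 585/251 ≈ 2.331 mcg/mL.
Before the 6th dose, 5 doses have been given. Superposition: Cmin = C₀·(f + f² + … + f^5).
≈ 2.331 × (0.1092 + 0.0119 + 0.0013 + 0.0001 + 0.0000) ≈ 2.331 × 0.1225 ≈ 0.286 mcg/mL.

0.3 mcg/mL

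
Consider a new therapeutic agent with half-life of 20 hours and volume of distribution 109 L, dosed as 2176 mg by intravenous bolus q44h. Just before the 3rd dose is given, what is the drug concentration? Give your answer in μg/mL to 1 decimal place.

f = (1/2)^(τ/t½) = (1/2)^(44/20) ≈ 0.2176.
C₀ = D/Vd = 2176/109 ≈ 19.963 μg/mL.
Before the 3rd dose, 2 doses have been given. Superposition: Cmin = C₀·(f + f²).
≈ 19.963 × (0.2176 + 0.0473) ≈ 19.963 × 0.2649 ≈ 5.288 μg/mL.

5.3 μg/mL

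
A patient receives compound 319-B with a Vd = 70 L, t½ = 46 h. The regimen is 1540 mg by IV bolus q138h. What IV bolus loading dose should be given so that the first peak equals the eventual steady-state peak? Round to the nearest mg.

1760 mg

f = (1/2)^(138/46) ≈ 0.125000; accumulation ratio R = 1/(1−f) ≈ 1.14286.
Loading dose to hit Cmax,ss on first dose: D_load = D_maint·R ≈ 1540 × 1.14286 ≈ 1760.00 mg.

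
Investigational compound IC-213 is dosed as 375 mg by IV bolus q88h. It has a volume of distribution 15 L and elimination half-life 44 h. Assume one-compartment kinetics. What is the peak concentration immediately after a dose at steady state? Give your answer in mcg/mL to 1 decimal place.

33.3 mcg/mL

The dosing interval is 2 half-lives, so f = 2^(−2) = 0.25.
At steady state, R = 1/(1 − 0.25) = 4/3.
Single-dose peak C₀ = D/Vd = 375/15 = 25 mcg/mL.
Steady-state peak Cmax,ss = C₀·R = 25 × 4/3 ≈ 33.333 mcg/mL.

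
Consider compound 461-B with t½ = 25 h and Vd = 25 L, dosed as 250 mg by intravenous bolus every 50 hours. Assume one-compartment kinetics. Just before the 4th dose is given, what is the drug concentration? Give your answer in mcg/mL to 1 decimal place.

f = (1/2)^(τ/t½) = (1/2)^(50/25) ≈ 0.2500.
C₀ = D/Vd = 250/25 ≈ 10.000 mcg/mL.
Before the 4th dose, 3 doses have been given. Superposition: Cmin = C₀·(f + f² + … + f^3).
≈ 10.000 × (0.2500 + 0.0625 + 0.0156) ≈ 10.000 × 0.3281 ≈ 3.281 mcg/mL.

3.3 mcg/mL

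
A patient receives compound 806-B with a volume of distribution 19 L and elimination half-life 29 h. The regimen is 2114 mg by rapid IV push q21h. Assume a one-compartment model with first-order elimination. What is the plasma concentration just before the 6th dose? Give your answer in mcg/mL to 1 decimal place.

f = (1/2)^(τ/t½) = (1/2)^(21/29) ≈ 0.6054.
C₀ = D/Vd = 2114/19 ≈ 111.263 mcg/mL.
Before the 6th dose, 5 doses have been given. Superposition: Cmin = C₀·(f + f² + … + f^5).
≈ 111.263 × (0.6054 + 0.3665 + 0.2219 + 0.1343 + 0.0813) ≈ 111.263 × 1.4094 ≈ 156.814 mcg/mL.

156.8 mcg/mL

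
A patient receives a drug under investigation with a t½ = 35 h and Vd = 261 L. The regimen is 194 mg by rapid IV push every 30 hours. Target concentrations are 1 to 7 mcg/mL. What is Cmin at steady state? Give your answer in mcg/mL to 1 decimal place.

0.9 mcg/mL

Over one 30-h interval, 30/35 ≈ 0.85714 half-lives elapse, leaving f ≈ 0.5520 of each dose.
Single-dose peak C₀ = D/Vd = 194/261 ≈ 0.743 mcg/mL.
Steady-state trough Cmin,ss = C₀·f/(1−f) ≈ 0.743 × 0.5520/0.4480 ≈ 0.915 mcg/mL.
Trough 0.9 mcg/mL vs MEC 1 mcg/mL: subtherapeutic.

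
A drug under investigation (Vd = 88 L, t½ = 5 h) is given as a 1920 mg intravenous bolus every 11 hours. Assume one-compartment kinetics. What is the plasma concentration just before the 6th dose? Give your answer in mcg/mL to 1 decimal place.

f = (1/2)^(τ/t½) = (1/2)^(11/5) ≈ 0.2176.
C₀ = D/Vd = 1920/88 ≈ 21.818 mcg/mL.
Before the 6th dose, 5 doses have been given. Superposition: Cmin = C₀·(f + f² + … + f^5).
≈ 21.818 × (0.2176 + 0.0473 + 0.0103 + 0.0022 + 0.0005) ≈ 21.818 × 0.2779 ≈ 6.063 mcg/mL.

6.1 mcg/mL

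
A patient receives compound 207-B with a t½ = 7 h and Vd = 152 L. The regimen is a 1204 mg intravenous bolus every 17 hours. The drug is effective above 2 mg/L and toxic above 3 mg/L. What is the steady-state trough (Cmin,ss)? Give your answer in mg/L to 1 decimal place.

τ/t½ = 17/7 ≈ 2.4286, so fraction remaining f = (1/2)^(17/7) ≈ 0.1857.
At steady state, accumulation factor R = 1/(1 − e^(−kτ)) ≈ 1.2280.
Single-dose peak C₀ = D/Vd = 1204/152 ≈ 7.921 mg/L.
Steady-state peak Cmax,ss = C₀·R ≈ 7.921 × 1.2280 ≈ 9.727 mg/L.
One interval later, Cmin,ss = Cmax,ss·e^(−kτ) ≈ 9.727 × 0.1857 ≈ 1.806 mg/L.
Trough 1.8 mg/L vs MEC 2 mg/L: subtherapeutic.

1.8 mg/L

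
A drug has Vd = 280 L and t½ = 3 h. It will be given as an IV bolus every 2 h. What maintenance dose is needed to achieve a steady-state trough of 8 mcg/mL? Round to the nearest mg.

1316 mg

τ/t½ = 2/3 ≈ 0.66667, so f = (1/2)^(2/3) ≈ 0.629961.
Cmin,ss = (D/Vd)·f/(1−f), so D = Cmin,ss·Vd·(1−f)/f.
D = 8 × 280 × (1−f)/f ≈ 8 × 280 × 0.58740 ≈ 1315.78 mg.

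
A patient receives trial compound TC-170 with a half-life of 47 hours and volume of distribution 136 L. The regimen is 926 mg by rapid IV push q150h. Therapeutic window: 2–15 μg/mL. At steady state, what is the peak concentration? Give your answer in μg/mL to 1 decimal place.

Over one 150-h interval, 150/47 ≈ 3.1915 half-lives elapse, leaving f ≈ 0.1095 of each dose.
At steady state, accumulation factor R = 1/(1 − e^(−kτ)) ≈ 1.1230.
Each bolus raises the concentration by D/Vd = 926/136 ≈ 6.809 μg/mL.
Cmax,ss = C₀/(1 − f) ≈ 6.809/0.8905 ≈ 7.646 μg/mL.
Peak 7.6 μg/mL vs MTC 15 μg/mL: below toxic threshold.

7.6 μg/mL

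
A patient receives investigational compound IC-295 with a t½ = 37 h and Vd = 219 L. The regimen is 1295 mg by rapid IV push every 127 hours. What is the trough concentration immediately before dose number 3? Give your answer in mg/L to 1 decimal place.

0.6 mg/L

f = (1/2)^(τ/t½) = (1/2)^(127/37) ≈ 0.0926.
C₀ = D/Vd = 1295/219 ≈ 5.913 mg/L.
Before the 3rd dose, 2 doses have been given. Superposition: Cmin = C₀·(f + f²).
≈ 5.913 × (0.0926 + 0.0086) ≈ 5.913 × 0.1012 ≈ 0.598 mg/L.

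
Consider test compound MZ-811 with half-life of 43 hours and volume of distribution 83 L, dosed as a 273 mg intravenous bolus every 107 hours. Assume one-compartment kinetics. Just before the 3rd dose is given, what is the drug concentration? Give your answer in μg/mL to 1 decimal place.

0.7 μg/mL

f = (1/2)^(τ/t½) = (1/2)^(107/43) ≈ 0.1782.
C₀ = D/Vd = 273/83 ≈ 3.289 μg/mL.
Before the 3rd dose, 2 doses have been given. Superposition: Cmin = C₀·(f + f²).
≈ 3.289 × (0.1782 + 0.0318) ≈ 3.289 × 0.2100 ≈ 0.691 μg/mL.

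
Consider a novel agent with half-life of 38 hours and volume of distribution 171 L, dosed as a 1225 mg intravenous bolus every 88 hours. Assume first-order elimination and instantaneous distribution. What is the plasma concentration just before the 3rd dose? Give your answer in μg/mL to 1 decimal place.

1.7 μg/mL

f = (1/2)^(τ/t½) = (1/2)^(88/38) ≈ 0.2009.
C₀ = D/Vd = 1225/171 ≈ 7.164 μg/mL.
Before the 3rd dose, 2 doses have been given. Superposition: Cmin = C₀·(f + f²).
≈ 7.164 × (0.2009 + 0.0404) ≈ 7.164 × 0.2413 ≈ 1.729 μg/mL.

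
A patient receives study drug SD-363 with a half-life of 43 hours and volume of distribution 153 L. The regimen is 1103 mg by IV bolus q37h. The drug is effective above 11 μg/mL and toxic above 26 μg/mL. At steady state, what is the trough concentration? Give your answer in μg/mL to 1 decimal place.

k = ln2/t½ = ln2/43 ≈ 0.016120 h⁻¹; fraction remaining f = e^(−kτ) = e^(−0.016120×37) ≈ 0.5508.
Accumulation ratio R = 1/(1 − f) ≈ 1/0.4492 ≈ 2.2262.
Each bolus raises the concentration by D/Vd = 1103/153 ≈ 7.209 μg/mL.
Steady-state peak Cmax,ss = C₀·R ≈ 7.209 × 2.2262 ≈ 16.049 μg/mL.
One interval later, Cmin,ss = Cmax,ss·e^(−kτ) ≈ 16.049 × 0.5508 ≈ 8.840 μg/mL.
Trough 8.8 μg/mL vs MEC 11 μg/mL: subtherapeutic.

8.8 μg/mL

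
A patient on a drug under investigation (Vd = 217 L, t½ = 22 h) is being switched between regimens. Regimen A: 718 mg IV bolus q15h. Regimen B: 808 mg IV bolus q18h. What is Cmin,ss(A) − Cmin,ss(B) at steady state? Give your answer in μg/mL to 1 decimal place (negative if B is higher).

0.6 μg/mL

Regimen A: f = (1/2)^(15/22) ≈ 0.6234; Cmin,ss = (718/217)·f/(1−f) ≈ 5.477 μg/mL.
Regimen B: f = (1/2)^(18/22) ≈ 0.5672; Cmin,ss = (808/217)·f/(1−f) ≈ 4.880 μg/mL.
Difference ≈ 5.477 − 4.880 ≈ 0.597 μg/mL.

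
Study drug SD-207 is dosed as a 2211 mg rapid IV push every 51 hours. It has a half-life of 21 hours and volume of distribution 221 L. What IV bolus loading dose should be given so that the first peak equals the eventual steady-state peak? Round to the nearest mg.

f = (1/2)^(51/21) ≈ 0.185749; accumulation ratio R = 1/(1−f) ≈ 1.22812.
Loading dose to hit Cmax,ss on first dose: D_load = D_maint·R ≈ 2211 × 1.22812 ≈ 2715.37 mg.

2715 mg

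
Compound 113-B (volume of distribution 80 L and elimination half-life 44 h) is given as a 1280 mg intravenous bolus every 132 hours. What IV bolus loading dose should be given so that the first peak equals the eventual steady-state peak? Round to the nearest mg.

f = (1/2)^(132/44) ≈ 0.125000; accumulation ratio R = 1/(1−f) ≈ 1.14286.
Loading dose to hit Cmax,ss on first dose: D_load = D_maint·R ≈ 1280 × 1.14286 ≈ 1462.86 mg.

1463 mg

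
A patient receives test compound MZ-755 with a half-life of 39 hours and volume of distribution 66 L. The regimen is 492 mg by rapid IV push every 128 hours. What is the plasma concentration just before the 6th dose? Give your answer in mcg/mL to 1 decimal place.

f = (1/2)^(τ/t½) = (1/2)^(128/39) ≈ 0.1028.
C₀ = D/Vd = 492/66 ≈ 7.455 mcg/mL.
Before the 6th dose, 5 doses have been given. Superposition: Cmin = C₀·(f + f² + … + f^5).
≈ 7.455 × (0.1028 + 0.0106 + 0.0011 + 0.0001 + 0.0000) ≈ 7.455 × 0.1146 ≈ 0.854 mcg/mL.

0.9 mcg/mL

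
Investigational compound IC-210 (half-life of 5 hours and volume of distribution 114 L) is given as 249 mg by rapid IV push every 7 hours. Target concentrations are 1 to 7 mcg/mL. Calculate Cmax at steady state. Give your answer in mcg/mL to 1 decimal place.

3.5 mcg/mL

Over one 7-h interval, 7/5 ≈ 1.4 half-lives elapse, leaving f ≈ 0.3789 of each dose.
At steady state, accumulation factor R = 1/(1 − e^(−kτ)) ≈ 1.6100.
Each bolus raises the concentration by D/Vd = 249/114 ≈ 2.184 mcg/mL.
Cmax,ss = C₀/(1 − f) ≈ 2.184/0.6211 ≈ 3.516 mcg/mL.
Peak 3.5 mcg/mL vs MTC 7 mcg/mL: below toxic threshold.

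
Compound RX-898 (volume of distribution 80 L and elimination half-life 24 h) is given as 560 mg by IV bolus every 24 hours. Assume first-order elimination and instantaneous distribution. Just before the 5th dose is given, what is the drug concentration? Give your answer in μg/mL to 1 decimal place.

6.6 μg/mL

f = (1/2)^(τ/t½) = (1/2)^(24/24) ≈ 0.5000.
C₀ = D/Vd = 560/80 ≈ 7.000 μg/mL.
Before the 5th dose, 4 doses have been given. Superposition: Cmin = C₀·(f + f² + … + f^4).
≈ 7.000 × (0.5000 + 0.2500 + 0.1250 + 0.0625) ≈ 7.000 × 0.9375 ≈ 6.562 μg/mL.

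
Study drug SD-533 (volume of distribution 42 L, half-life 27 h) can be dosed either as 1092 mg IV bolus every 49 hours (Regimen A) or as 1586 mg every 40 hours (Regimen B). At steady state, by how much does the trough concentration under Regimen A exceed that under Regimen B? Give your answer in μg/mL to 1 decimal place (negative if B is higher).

Regimen A: f = (1/2)^(49/27) ≈ 0.2842; Cmin,ss = (1092/42)·f/(1−f) ≈ 10.323 μg/mL.
Regimen B: f = (1/2)^(40/27) ≈ 0.3581; Cmin,ss = (1586/42)·f/(1−f) ≈ 21.066 μg/mL.
Difference ≈ 10.323 − 21.066 ≈ -10.743 μg/mL.

-10.7 μg/mL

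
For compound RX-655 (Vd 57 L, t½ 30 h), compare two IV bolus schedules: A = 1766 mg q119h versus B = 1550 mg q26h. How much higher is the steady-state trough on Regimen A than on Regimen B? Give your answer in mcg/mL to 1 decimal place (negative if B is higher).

Regimen A: f = (1/2)^(119/30) ≈ 0.0640; Cmin,ss = (1766/57)·f/(1−f) ≈ 2.118 mcg/mL.
Regimen B: f = (1/2)^(26/30) ≈ 0.5484; Cmin,ss = (1550/57)·f/(1−f) ≈ 33.022 mcg/mL.
Difference ≈ 2.118 − 33.022 ≈ -30.904 mcg/mL.

-30.9 mcg/mL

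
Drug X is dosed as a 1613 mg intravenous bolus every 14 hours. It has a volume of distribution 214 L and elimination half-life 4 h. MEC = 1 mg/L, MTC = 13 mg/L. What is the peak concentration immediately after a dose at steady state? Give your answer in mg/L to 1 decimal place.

τ/t½ = 14/4 ≈ 3.5, so fraction remaining f = (1/2)^(14/4) ≈ 0.0884.
At steady state, accumulation factor R = 1/(1 − e^(−kτ)) ≈ 1.0970.
Each bolus raises the concentration by D/Vd = 1613/214 ≈ 7.537 mg/L.
Steady-state peak Cmax,ss = C₀·R ≈ 7.537 × 1.0970 ≈ 8.268 mg/L.
Peak 8.3 mg/L vs MTC 13 mg/L: below toxic threshold.

8.3 mg/L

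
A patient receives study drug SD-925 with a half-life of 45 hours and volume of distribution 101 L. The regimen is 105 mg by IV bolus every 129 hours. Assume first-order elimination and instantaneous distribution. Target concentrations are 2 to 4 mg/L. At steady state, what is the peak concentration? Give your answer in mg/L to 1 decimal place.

τ/t½ = 129/45 ≈ 2.8667, so fraction remaining f = (1/2)^(129/45) ≈ 0.1371.
Accumulation ratio R = 1/(1 − f) ≈ 1/0.8629 ≈ 1.1589.
Single-dose peak C₀ = D/Vd = 105/101 ≈ 1.040 mg/L.
Cmax,ss = C₀/(1 − f) ≈ 1.040/0.8629 ≈ 1.205 mg/L.
Peak 1.2 mg/L vs MTC 4 mg/L: below toxic threshold.

1.2 mg/L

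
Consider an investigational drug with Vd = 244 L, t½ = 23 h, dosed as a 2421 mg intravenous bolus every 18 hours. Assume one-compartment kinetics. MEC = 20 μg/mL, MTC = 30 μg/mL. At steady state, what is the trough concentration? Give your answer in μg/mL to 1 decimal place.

13.8 μg/mL

Over one 18-h interval, 18/23 ≈ 0.78261 half-lives elapse, leaving f ≈ 0.5813 of each dose.
Each bolus raises the concentration by D/Vd = 2421/244 ≈ 9.922 μg/mL.
Steady-state trough Cmin,ss = C₀·f/(1−f) ≈ 9.922 × 0.5813/0.4187 ≈ 13.775 μg/mL.
Trough 13.8 μg/mL vs MEC 20 μg/mL: subtherapeutic.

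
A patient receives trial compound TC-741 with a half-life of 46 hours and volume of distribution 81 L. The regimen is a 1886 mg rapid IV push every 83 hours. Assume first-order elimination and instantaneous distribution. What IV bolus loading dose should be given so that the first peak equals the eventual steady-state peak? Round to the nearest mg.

f = (1/2)^(83/46) ≈ 0.286310; accumulation ratio R = 1/(1−f) ≈ 1.40117.
Loading dose to hit Cmax,ss on first dose: D_load = D_maint·R ≈ 1886 × 1.40117 ≈ 2642.61 mg.

2643 mg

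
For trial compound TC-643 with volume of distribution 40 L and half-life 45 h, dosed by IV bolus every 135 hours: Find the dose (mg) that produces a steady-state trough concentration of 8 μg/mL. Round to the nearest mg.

2240 mg

τ/t½ = 135/45 ≈ 3, so f = (1/2)^(135/45) ≈ 0.125000.
Cmin,ss = (D/Vd)·f/(1−f), so D = Cmin,ss·Vd·(1−f)/f.
D = 8 × 40 × (1−f)/f ≈ 8 × 40 × 7.00000 ≈ 2240.00 mg.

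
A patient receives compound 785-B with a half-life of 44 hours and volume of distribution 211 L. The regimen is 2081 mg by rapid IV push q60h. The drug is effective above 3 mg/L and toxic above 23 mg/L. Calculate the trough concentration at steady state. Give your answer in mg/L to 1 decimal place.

Over one 60-h interval, 60/44 ≈ 1.3636 half-lives elapse, leaving f ≈ 0.3886 of each dose.
Each bolus raises the concentration by D/Vd = 2081/211 ≈ 9.863 mg/L.
Steady-state trough Cmin,ss = C₀·f/(1−f) ≈ 9.863 × 0.3886/0.6114 ≈ 6.269 mg/L.
Trough 6.3 mg/L vs MEC 3 mg/L: adequate.

6.3 mg/L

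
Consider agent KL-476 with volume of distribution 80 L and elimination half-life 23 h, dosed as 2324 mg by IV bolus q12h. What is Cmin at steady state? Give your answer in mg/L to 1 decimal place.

k = ln2/t½ = ln2/23 ≈ 0.030137 h⁻¹; fraction remaining f = e^(−kτ) = e^(−0.030137×12) ≈ 0.6965.
At steady state, accumulation factor R = 1/(1 − e^(−kτ)) ≈ 3.2949.
Single-dose peak C₀ = D/Vd = 2324/80 ≈ 29.050 mg/L.
Steady-state peak Cmax,ss = C₀·R ≈ 29.050 × 3.2949 ≈ 95.717 mg/L.
One interval later, Cmin,ss = Cmax,ss·e^(−kτ) ≈ 95.717 × 0.6965 ≈ 66.667 mg/L.

66.7 mg/L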